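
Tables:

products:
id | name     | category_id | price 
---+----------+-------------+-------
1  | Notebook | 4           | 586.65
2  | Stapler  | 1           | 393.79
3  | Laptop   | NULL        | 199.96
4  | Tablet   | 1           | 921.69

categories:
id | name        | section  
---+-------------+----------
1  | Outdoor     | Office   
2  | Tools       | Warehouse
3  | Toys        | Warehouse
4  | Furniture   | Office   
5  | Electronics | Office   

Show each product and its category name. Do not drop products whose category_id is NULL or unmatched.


LEFT JOIN keeps every row from products (the left table); where category_id has no match in categories, the category columns become NULL. Walk through each product:
  - product 1 (Notebook): category_id=4 -> matches Furniture
  - product 2 (Stapler): category_id=1 -> matches Outdoor
  - product 3 (Laptop): category_id=NULL, no match -> kept with NULL
  - product 4 (Tablet): category_id=1 -> matches Outdoor
All 4 rows appear; 1 has NULL category.

SQL:
SELECT a.name, b.name AS category
FROM products a
LEFT JOIN categories b ON a.category_id = b.id

Result:
name     | category 
---------+----------
Notebook | Furniture
Stapler  | Outdoor  
Laptop   | NULL     
Tablet   | Outdoor  


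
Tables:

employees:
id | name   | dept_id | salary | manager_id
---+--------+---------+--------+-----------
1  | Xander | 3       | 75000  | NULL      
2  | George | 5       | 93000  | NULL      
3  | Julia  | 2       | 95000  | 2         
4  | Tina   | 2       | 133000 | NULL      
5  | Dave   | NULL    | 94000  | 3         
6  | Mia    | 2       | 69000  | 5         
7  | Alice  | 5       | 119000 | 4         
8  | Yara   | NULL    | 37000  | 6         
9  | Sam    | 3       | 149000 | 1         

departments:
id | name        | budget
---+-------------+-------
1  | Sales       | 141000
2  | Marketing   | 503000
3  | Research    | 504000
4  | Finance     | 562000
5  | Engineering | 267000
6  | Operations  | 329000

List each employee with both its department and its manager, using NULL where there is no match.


Two LEFT JOINs from the same base table employees: one to departments via dept_id, one to employees itself via manager_id. Both are LEFT so every employee is preserved.
Match against departments:
  - employee 1 (Xander): dept_id=3 -> matches Research
  - employee 2 (George): dept_id=5 -> matches Engineering
  - employee 3 (Julia): dept_id=2 -> matches Marketing
  - employee 4 (Tina): dept_id=2 -> matches Marketing
  - employee 5 (Dave): dept_id=NULL, no match -> kept with NULL
  - employee 6 (Mia): dept_id=2 -> matches Marketing
  - employee 7 (Alice): dept_id=5 -> matches Engineering
  - employee 8 (Yara): dept_id=NULL, no match -> kept with NULL
  - employee 9 (Sam): dept_id=3 -> matches Research
Match against employees (self):
  - employee 1 (Xander): manager_id=NULL -> NULL
  - employee 2 (George): manager_id=NULL -> NULL
  - employee 3 (Julia): manager_id=2 -> George
  - employee 4 (Tina): manager_id=NULL -> NULL
  - employee 5 (Dave): manager_id=3 -> Julia
  - employee 6 (Mia): manager_id=5 -> Dave
  - employee 7 (Alice): manager_id=4 -> Tina
  - employee 8 (Yara): manager_id=6 -> Mia
  - employee 9 (Sam): manager_id=1 -> Xander

SQL:
SELECT a.name, b.name AS department, c.name AS manager
FROM employees a
LEFT JOIN departments b ON a.dept_id = b.id
LEFT JOIN employees c ON a.manager_id = c.id

Result:
name   | department  | manager
-------+-------------+--------
Xander | Research    | NULL   
George | Engineering | NULL   
Julia  | Marketing   | George 
Tina   | Marketing   | NULL   
Dave   | NULL        | Julia  
Mia    | Marketing   | Dave   
Alice  | Engineering | Tina   
Yara   | NULL        | Mia    
Sam    | Research    | Xander 


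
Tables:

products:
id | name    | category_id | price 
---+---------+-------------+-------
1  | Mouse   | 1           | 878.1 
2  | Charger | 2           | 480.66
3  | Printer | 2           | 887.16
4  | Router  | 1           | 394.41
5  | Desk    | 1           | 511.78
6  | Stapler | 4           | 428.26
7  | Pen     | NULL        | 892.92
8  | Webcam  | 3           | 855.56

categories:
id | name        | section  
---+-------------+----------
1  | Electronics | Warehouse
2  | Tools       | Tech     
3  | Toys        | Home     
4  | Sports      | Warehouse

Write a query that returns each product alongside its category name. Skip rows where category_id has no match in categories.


INNER JOIN keeps only products rows whose category_id matches an id in categories. Walk through each product:
  - product 1 (Mouse): category_id=1 -> matches Electronics
  - product 2 (Charger): category_id=2 -> matches Tools
  - product 3 (Printer): category_id=2 -> matches Tools
  - product 4 (Router): category_id=1 -> matches Electronics
  - product 5 (Desk): category_id=1 -> matches Electronics
  - product 6 (Stapler): category_id=4 -> matches Sports
  - product 7 (Pen): category_id=NULL, no match -> dropped
  - product 8 (Webcam): category_id=3 -> matches Toys
So 1 of 8 rows is dropped.

SQL:
SELECT a.name, b.name AS category
FROM products a
INNER JOIN categories b ON a.category_id = b.id

Result:
name    | category   
--------+------------
Mouse   | Electronics
Charger | Tools      
Printer | Tools      
Router  | Electronics
Desk    | Electronics
Stapler | Sports     
Webcam  | Toys       


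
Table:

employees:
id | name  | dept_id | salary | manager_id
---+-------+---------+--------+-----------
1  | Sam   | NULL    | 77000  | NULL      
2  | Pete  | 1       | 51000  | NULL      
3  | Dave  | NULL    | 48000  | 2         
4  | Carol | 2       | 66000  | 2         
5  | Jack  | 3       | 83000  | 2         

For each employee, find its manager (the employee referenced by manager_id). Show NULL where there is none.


This is a self-join: employees is joined to a second copy of itself, matching each row's manager_id to another row's id. Use LEFT JOIN so rows with manager_id=NULL are kept.
  - employee 1 (Sam): manager_id=NULL -> NULL
  - employee 2 (Pete): manager_id=NULL -> NULL
  - employee 3 (Dave): manager_id=2 -> Pete
  - employee 4 (Carol): manager_id=2 -> Pete
  - employee 5 (Jack): manager_id=2 -> Pete

SQL:
SELECT a.name AS item, b.name AS manager
FROM employees a
LEFT JOIN employees b ON a.manager_id = b.id

Result:
item  | manager
------+--------
Sam   | NULL   
Pete  | NULL   
Dave  | Pete   
Carol | Pete   
Jack  | Pete   


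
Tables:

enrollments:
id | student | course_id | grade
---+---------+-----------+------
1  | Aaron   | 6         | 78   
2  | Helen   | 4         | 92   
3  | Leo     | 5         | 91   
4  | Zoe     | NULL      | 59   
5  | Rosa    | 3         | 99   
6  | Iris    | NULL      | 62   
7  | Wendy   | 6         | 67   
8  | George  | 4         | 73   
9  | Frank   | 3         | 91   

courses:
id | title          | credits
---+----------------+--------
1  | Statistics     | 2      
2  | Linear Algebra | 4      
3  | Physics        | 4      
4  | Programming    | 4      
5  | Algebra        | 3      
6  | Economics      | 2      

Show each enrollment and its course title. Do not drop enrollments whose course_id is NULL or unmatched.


LEFT JOIN keeps every row from enrollments (the left table); where course_id has no match in courses, the course columns become NULL. Walk through each enrollment:
  - enrollment 1 (Aaron): course_id=6 -> matches Economics
  - enrollment 2 (Helen): course_id=4 -> matches Programming
  - enrollment 3 (Leo): course_id=5 -> matches Algebra
  - enrollment 4 (Zoe): course_id=NULL, no match -> kept with NULL
  - enrollment 5 (Rosa): course_id=3 -> matches Physics
  - enrollment 6 (Iris): course_id=NULL, no match -> kept with NULL
  - enrollment 7 (Wendy): course_id=6 -> matches Economics
  - enrollment 8 (George): course_id=4 -> matches Programming
  - enrollment 9 (Frank): course_id=3 -> matches Physics
All 9 rows appear; 2 have NULL course.

SQL:
SELECT a.student, b.title AS course
FROM enrollments a
LEFT JOIN courses b ON a.course_id = b.id

Result:
student | course     
--------+------------
Aaron   | Economics  
Helen   | Programming
Leo     | Algebra    
Zoe     | NULL       
Rosa    | Physics    
Iris    | NULL       
Wendy   | Economics  
George  | Programming
Frank   | Physics    


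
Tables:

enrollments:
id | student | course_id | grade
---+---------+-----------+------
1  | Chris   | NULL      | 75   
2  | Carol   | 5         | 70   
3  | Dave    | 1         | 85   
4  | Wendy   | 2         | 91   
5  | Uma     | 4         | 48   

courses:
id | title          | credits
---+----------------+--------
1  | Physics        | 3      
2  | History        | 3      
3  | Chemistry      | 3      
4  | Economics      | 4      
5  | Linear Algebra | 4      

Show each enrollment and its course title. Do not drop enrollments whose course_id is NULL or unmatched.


LEFT JOIN keeps every row from enrollments (the left table); where course_id has no match in courses, the course columns become NULL. Walk through each enrollment:
  - enrollment 1 (Chris): course_id=NULL, no match -> kept with NULL
  - enrollment 2 (Carol): course_id=5 -> matches Linear Algebra
  - enrollment 3 (Dave): course_id=1 -> matches Physics
  - enrollment 4 (Wendy): course_id=2 -> matches History
  - enrollment 5 (Uma): course_id=4 -> matches Economics
All 5 rows appear; 1 has NULL course.

SQL:
SELECT a.student, b.title AS course
FROM enrollments a
LEFT JOIN courses b ON a.course_id = b.id

Result:
student | course        
--------+---------------
Chris   | NULL          
Carol   | Linear Algebra
Dave    | Physics       
Wendy   | History       
Uma     | Economics     


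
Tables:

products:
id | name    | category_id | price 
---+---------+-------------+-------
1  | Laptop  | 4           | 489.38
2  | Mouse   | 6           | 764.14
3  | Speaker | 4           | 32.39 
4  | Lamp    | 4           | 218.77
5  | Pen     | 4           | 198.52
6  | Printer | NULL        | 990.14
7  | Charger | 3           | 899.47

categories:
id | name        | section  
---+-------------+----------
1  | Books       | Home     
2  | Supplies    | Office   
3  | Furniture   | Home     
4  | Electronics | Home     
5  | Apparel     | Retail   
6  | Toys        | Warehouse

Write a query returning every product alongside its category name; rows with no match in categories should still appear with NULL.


LEFT JOIN keeps every row from products (the left table); where category_id has no match in categories, the category columns become NULL. Walk through each product:
  - product 1 (Laptop): category_id=4 -> matches Electronics
  - product 2 (Mouse): category_id=6 -> matches Toys
  - product 3 (Speaker): category_id=4 -> matches Electronics
  - product 4 (Lamp): category_id=4 -> matches Electronics
  - product 5 (Pen): category_id=4 -> matches Electronics
  - product 6 (Printer): category_id=NULL, no match -> kept with NULL
  - product 7 (Charger): category_id=3 -> matches Furniture
All 7 rows appear; 1 has NULL category.

SQL:
SELECT a.name, b.name AS category
FROM products a
LEFT JOIN categories b ON a.category_id = b.id

Result:
name    | category   
--------+------------
Laptop  | Electronics
Mouse   | Toys       
Speaker | Electronics
Lamp    | Electronics
Pen     | Electronics
Printer | NULL       
Charger | Furniture  


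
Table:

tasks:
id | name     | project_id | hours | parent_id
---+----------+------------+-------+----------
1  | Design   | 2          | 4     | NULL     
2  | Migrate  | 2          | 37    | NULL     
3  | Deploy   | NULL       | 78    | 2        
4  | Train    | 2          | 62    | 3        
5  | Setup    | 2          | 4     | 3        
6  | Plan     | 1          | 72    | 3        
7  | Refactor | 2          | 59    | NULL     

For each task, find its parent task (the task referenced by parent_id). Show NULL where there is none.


This is a self-join: tasks is joined to a second copy of itself, matching each row's parent_id to another row's id. Use LEFT JOIN so rows with parent_id=NULL are kept.
  - task 1 (Design): parent_id=NULL -> NULL
  - task 2 (Migrate): parent_id=NULL -> NULL
  - task 3 (Deploy): parent_id=2 -> Migrate
  - task 4 (Train): parent_id=3 -> Deploy
  - task 5 (Setup): parent_id=3 -> Deploy
  - task 6 (Plan): parent_id=3 -> Deploy
  - task 7 (Refactor): parent_id=NULL -> NULL

SQL:
SELECT a.name AS item, b.name AS parent
FROM tasks a
LEFT JOIN tasks b ON a.parent_id = b.id

Result:
item     | parent 
---------+--------
Design   | NULL   
Migrate  | NULL   
Deploy   | Migrate
Train    | Deploy 
Setup    | Deploy 
Plan     | Deploy 
Refactor | NULL   


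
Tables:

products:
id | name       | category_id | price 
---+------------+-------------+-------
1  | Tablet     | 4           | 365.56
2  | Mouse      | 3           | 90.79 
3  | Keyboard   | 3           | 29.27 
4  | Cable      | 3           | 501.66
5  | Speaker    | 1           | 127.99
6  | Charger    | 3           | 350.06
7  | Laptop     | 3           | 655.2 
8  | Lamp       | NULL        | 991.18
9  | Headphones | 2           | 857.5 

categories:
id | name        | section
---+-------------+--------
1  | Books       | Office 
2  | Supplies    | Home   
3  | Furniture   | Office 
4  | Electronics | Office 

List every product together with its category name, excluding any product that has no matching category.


INNER JOIN keeps only products rows whose category_id matches an id in categories. Walk through each product:
  - product 1 (Tablet): category_id=4 -> matches Electronics
  - product 2 (Mouse): category_id=3 -> matches Furniture
  - product 3 (Keyboard): category_id=3 -> matches Furniture
  - product 4 (Cable): category_id=3 -> matches Furniture
  - product 5 (Speaker): category_id=1 -> matches Books
  - product 6 (Charger): category_id=3 -> matches Furniture
  - product 7 (Laptop): category_id=3 -> matches Furniture
  - product 8 (Lamp): category_id=NULL, no match -> dropped
  - product 9 (Headphones): category_id=2 -> matches Supplies
So 1 of 9 rows is dropped.

SQL:
SELECT a.name, b.name AS category
FROM products a
INNER JOIN categories b ON a.category_id = b.id

Result:
name       | category   
-----------+------------
Tablet     | Electronics
Mouse      | Furniture  
Keyboard   | Furniture  
Cable      | Furniture  
Speaker    | Books      
Charger    | Furniture  
Laptop     | Furniture  
Headphones | Supplies   


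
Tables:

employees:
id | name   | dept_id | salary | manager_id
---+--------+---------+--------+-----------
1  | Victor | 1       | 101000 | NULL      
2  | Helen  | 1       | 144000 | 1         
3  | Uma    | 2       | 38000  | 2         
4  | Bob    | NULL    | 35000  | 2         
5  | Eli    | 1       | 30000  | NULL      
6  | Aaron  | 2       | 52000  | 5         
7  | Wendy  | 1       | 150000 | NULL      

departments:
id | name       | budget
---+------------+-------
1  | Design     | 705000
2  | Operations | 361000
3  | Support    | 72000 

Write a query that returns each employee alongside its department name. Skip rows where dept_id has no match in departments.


INNER JOIN keeps only employees rows whose dept_id matches an id in departments. Walk through each employee:
  - employee 1 (Victor): dept_id=1 -> matches Design
  - employee 2 (Helen): dept_id=1 -> matches Design
  - employee 3 (Uma): dept_id=2 -> matches Operations
  - employee 4 (Bob): dept_id=NULL, no match -> dropped
  - employee 5 (Eli): dept_id=1 -> matches Design
  - employee 6 (Aaron): dept_id=2 -> matches Operations
  - employee 7 (Wendy): dept_id=1 -> matches Design
So 1 of 7 rows is dropped.

SQL:
SELECT a.name, b.name AS department
FROM employees a
INNER JOIN departments b ON a.dept_id = b.id

Result:
name   | department
-------+-----------
Victor | Design    
Helen  | Design    
Uma    | Operations
Eli    | Design    
Aaron  | Operations
Wendy  | Design    


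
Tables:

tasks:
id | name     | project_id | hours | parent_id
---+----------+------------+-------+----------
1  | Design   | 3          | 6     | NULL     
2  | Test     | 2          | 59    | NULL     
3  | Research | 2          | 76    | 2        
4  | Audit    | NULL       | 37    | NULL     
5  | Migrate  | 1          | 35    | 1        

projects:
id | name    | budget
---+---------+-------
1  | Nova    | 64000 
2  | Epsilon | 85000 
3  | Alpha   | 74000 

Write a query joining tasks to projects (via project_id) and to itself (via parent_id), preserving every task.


Two LEFT JOINs from the same base table tasks: one to projects via project_id, one to tasks itself via parent_id. Both are LEFT so every task is preserved.
Match against projects:
  - task 1 (Design): project_id=3 -> matches Alpha
  - task 2 (Test): project_id=2 -> matches Epsilon
  - task 3 (Research): project_id=2 -> matches Epsilon
  - task 4 (Audit): project_id=NULL, no match -> kept with NULL
  - task 5 (Migrate): project_id=1 -> matches Nova
Match against tasks (self):
  - task 1 (Design): parent_id=NULL -> NULL
  - task 2 (Test): parent_id=NULL -> NULL
  - task 3 (Research): parent_id=2 -> Test
  - task 4 (Audit): parent_id=NULL -> NULL
  - task 5 (Migrate): parent_id=1 -> Design

SQL:
SELECT a.name, b.name AS project, c.name AS parent
FROM tasks a
LEFT JOIN projects b ON a.project_id = b.id
LEFT JOIN tasks c ON a.parent_id = c.id

Result:
name     | project | parent
---------+---------+-------
Design   | Alpha   | NULL  
Test     | Epsilon | NULL  
Research | Epsilon | Test  
Audit    | NULL    | NULL  
Migrate  | Nova    | Design


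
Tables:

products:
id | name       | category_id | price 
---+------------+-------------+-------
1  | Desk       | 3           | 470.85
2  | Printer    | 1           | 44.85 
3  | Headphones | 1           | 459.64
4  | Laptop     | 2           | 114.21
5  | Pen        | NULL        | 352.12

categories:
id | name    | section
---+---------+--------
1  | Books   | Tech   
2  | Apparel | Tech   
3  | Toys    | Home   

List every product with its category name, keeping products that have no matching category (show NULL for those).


LEFT JOIN keeps every row from products (the left table); where category_id has no match in categories, the category columns become NULL. Walk through each product:
  - product 1 (Desk): category_id=3 -> matches Toys
  - product 2 (Printer): category_id=1 -> matches Books
  - product 3 (Headphones): category_id=1 -> matches Books
  - product 4 (Laptop): category_id=2 -> matches Apparel
  - product 5 (Pen): category_id=NULL, no match -> kept with NULL
All 5 rows appear; 1 has NULL category.

SQL:
SELECT a.name, b.name AS category
FROM products a
LEFT JOIN categories b ON a.category_id = b.id

Result:
name       | category
-----------+---------
Desk       | Toys    
Printer    | Books   
Headphones | Books   
Laptop     | Apparel 
Pen        | NULL    


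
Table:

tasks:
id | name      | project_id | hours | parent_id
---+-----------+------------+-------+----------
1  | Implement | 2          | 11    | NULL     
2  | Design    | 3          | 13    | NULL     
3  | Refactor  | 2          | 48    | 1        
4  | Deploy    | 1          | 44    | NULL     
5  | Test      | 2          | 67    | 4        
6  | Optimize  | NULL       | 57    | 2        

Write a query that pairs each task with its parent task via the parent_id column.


This is a self-join: tasks is joined to a second copy of itself, matching each row's parent_id to another row's id. Use LEFT JOIN so rows with parent_id=NULL are kept.
  - task 1 (Implement): parent_id=NULL -> NULL
  - task 2 (Design): parent_id=NULL -> NULL
  - task 3 (Refactor): parent_id=1 -> Implement
  - task 4 (Deploy): parent_id=NULL -> NULL
  - task 5 (Test): parent_id=4 -> Deploy
  - task 6 (Optimize): parent_id=2 -> Design

SQL:
SELECT a.name AS item, b.name AS parent
FROM tasks a
LEFT JOIN tasks b ON a.parent_id = b.id

Result:
item      | parent   
----------+----------
Implement | NULL     
Design    | NULL     
Refactor  | Implement
Deploy    | NULL     
Test      | Deploy   
Optimize  | Design   


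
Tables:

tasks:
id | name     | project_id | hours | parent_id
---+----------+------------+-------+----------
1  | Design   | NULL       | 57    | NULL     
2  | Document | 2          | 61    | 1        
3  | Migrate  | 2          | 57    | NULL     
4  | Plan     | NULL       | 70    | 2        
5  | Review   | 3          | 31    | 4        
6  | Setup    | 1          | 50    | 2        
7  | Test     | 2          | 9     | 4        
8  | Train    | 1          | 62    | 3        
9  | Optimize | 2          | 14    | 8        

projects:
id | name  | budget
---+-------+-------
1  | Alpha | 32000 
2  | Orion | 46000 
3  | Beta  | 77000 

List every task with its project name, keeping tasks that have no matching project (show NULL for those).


LEFT JOIN keeps every row from tasks (the left table); where project_id has no match in projects, the project columns become NULL. Walk through each task:
  - task 1 (Design): project_id=NULL, no match -> kept with NULL
  - task 2 (Document): project_id=2 -> matches Orion
  - task 3 (Migrate): project_id=2 -> matches Orion
  - task 4 (Plan): project_id=NULL, no match -> kept with NULL
  - task 5 (Review): project_id=3 -> matches Beta
  - task 6 (Setup): project_id=1 -> matches Alpha
  - task 7 (Test): project_id=2 -> matches Orion
  - task 8 (Train): project_id=1 -> matches Alpha
  - task 9 (Optimize): project_id=2 -> matches Orion
All 9 rows appear; 2 have NULL project.

SQL:
SELECT a.name, b.name AS project
FROM tasks a
LEFT JOIN projects b ON a.project_id = b.id

Result:
name     | project
---------+--------
Design   | NULL   
Document | Orion  
Migrate  | Orion  
Plan     | NULL   
Review   | Beta   
Setup    | Alpha  
Test     | Orion  
Train    | Alpha  
Optimize | Orion  


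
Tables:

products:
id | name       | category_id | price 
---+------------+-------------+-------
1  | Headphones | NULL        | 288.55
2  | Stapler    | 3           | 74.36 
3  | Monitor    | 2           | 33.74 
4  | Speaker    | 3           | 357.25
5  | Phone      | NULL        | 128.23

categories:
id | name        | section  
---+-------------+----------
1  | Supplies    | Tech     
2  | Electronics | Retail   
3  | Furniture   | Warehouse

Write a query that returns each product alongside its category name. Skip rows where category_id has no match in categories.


INNER JOIN keeps only products rows whose category_id matches an id in categories. Walk through each product:
  - product 1 (Headphones): category_id=NULL, no match -> dropped
  - product 2 (Stapler): category_id=3 -> matches Furniture
  - product 3 (Monitor): category_id=2 -> matches Electronics
  - product 4 (Speaker): category_id=3 -> matches Furniture
  - product 5 (Phone): category_id=NULL, no match -> dropped
So 2 of 5 rows are dropped.

SQL:
SELECT a.name, b.name AS category
FROM products a
INNER JOIN categories b ON a.category_id = b.id

Result:
name    | category   
--------+------------
Stapler | Furniture  
Monitor | Electronics
Speaker | Furniture  


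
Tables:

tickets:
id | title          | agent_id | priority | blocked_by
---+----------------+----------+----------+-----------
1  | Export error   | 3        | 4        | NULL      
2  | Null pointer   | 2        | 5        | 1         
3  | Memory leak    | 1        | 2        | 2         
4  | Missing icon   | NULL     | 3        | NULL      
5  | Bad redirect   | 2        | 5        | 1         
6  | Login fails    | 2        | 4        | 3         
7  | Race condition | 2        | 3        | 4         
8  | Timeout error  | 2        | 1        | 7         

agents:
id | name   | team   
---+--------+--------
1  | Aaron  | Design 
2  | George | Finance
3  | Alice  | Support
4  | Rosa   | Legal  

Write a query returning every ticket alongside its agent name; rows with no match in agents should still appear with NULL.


LEFT JOIN keeps every row from tickets (the left table); where agent_id has no match in agents, the agent columns become NULL. Walk through each ticket:
  - ticket 1 (Export error): agent_id=3 -> matches Alice
  - ticket 2 (Null pointer): agent_id=2 -> matches George
  - ticket 3 (Memory leak): agent_id=1 -> matches Aaron
  - ticket 4 (Missing icon): agent_id=NULL, no match -> kept with NULL
  - ticket 5 (Bad redirect): agent_id=2 -> matches George
  - ticket 6 (Login fails): agent_id=2 -> matches George
  - ticket 7 (Race condition): agent_id=2 -> matches George
  - ticket 8 (Timeout error): agent_id=2 -> matches George
All 8 rows appear; 1 has NULL agent.

SQL:
SELECT a.title, b.name AS agent
FROM tickets a
LEFT JOIN agents b ON a.agent_id = b.id

Result:
title          | agent 
---------------+-------
Export error   | Alice 
Null pointer   | George
Memory leak    | Aaron 
Missing icon   | NULL  
Bad redirect   | George
Login fails    | George
Race condition | George
Timeout error  | George


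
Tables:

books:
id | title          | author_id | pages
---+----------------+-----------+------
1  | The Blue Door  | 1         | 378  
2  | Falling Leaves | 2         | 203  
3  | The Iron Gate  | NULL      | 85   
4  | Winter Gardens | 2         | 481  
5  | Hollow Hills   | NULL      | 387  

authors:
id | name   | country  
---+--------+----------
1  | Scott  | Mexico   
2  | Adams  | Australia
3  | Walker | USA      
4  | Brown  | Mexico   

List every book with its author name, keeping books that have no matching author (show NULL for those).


LEFT JOIN keeps every row from books (the left table); where author_id has no match in authors, the author columns become NULL. Walk through each book:
  - book 1 (The Blue Door): author_id=1 -> matches Scott
  - book 2 (Falling Leaves): author_id=2 -> matches Adams
  - book 3 (The Iron Gate): author_id=NULL, no match -> kept with NULL
  - book 4 (Winter Gardens): author_id=2 -> matches Adams
  - book 5 (Hollow Hills): author_id=NULL, no match -> kept with NULL
All 5 rows appear; 2 have NULL author.

SQL:
SELECT a.title, b.name AS author
FROM books a
LEFT JOIN authors b ON a.author_id = b.id

Result:
title          | author
---------------+-------
The Blue Door  | Scott 
Falling Leaves | Adams 
The Iron Gate  | NULL  
Winter Gardens | Adams 
Hollow Hills   | NULL  


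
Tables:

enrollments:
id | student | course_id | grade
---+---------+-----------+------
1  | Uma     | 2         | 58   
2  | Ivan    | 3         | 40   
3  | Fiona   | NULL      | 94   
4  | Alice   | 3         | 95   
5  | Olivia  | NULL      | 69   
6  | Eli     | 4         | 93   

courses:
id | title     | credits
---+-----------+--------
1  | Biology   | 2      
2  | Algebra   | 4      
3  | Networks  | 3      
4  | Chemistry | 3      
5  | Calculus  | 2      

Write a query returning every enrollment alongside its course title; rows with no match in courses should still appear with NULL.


LEFT JOIN keeps every row from enrollments (the left table); where course_id has no match in courses, the course columns become NULL. Walk through each enrollment:
  - enrollment 1 (Uma): course_id=2 -> matches Algebra
  - enrollment 2 (Ivan): course_id=3 -> matches Networks
  - enrollment 3 (Fiona): course_id=NULL, no match -> kept with NULL
  - enrollment 4 (Alice): course_id=3 -> matches Networks
  - enrollment 5 (Olivia): course_id=NULL, no match -> kept with NULL
  - enrollment 6 (Eli): course_id=4 -> matches Chemistry
All 6 rows appear; 2 have NULL course.

SQL:
SELECT a.student, b.title AS course
FROM enrollments a
LEFT JOIN courses b ON a.course_id = b.id

Result:
student | course   
--------+----------
Uma     | Algebra  
Ivan    | Networks 
Fiona   | NULL     
Alice   | Networks 
Olivia  | NULL     
Eli     | Chemistry


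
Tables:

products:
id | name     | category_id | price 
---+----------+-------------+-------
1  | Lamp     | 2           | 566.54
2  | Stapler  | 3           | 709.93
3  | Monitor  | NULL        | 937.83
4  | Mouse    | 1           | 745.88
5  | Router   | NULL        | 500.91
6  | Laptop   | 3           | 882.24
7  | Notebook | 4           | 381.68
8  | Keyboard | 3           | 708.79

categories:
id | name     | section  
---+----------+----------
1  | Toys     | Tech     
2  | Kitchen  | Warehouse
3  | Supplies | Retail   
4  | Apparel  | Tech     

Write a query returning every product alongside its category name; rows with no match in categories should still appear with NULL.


LEFT JOIN keeps every row from products (the left table); where category_id has no match in categories, the category columns become NULL. Walk through each product:
  - product 1 (Lamp): category_id=2 -> matches Kitchen
  - product 2 (Stapler): category_id=3 -> matches Supplies
  - product 3 (Monitor): category_id=NULL, no match -> kept with NULL
  - product 4 (Mouse): category_id=1 -> matches Toys
  - product 5 (Router): category_id=NULL, no match -> kept with NULL
  - product 6 (Laptop): category_id=3 -> matches Supplies
  - product 7 (Notebook): category_id=4 -> matches Apparel
  - product 8 (Keyboard): category_id=3 -> matches Supplies
All 8 rows appear; 2 have NULL category.

SQL:
SELECT a.name, b.name AS category
FROM products a
LEFT JOIN categories b ON a.category_id = b.id

Result:
name     | category
---------+---------
Lamp     | Kitchen 
Stapler  | Supplies
Monitor  | NULL    
Mouse    | Toys    
Router   | NULL    
Laptop   | Supplies
Notebook | Apparel 
Keyboard | Supplies


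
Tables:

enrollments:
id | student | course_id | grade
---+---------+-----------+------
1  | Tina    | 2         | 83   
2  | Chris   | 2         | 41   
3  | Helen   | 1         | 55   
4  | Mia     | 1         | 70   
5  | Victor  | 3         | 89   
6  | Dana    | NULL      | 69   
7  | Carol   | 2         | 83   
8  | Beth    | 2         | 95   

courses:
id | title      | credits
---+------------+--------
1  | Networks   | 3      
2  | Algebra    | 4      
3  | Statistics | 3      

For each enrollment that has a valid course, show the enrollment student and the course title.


INNER JOIN keeps only enrollments rows whose course_id matches an id in courses. Walk through each enrollment:
  - enrollment 1 (Tina): course_id=2 -> matches Algebra
  - enrollment 2 (Chris): course_id=2 -> matches Algebra
  - enrollment 3 (Helen): course_id=1 -> matches Networks
  - enrollment 4 (Mia): course_id=1 -> matches Networks
  - enrollment 5 (Victor): course_id=3 -> matches Statistics
  - enrollment 6 (Dana): course_id=NULL, no match -> dropped
  - enrollment 7 (Carol): course_id=2 -> matches Algebra
  - enrollment 8 (Beth): course_id=2 -> matches Algebra
So 1 of 8 rows is dropped.

SQL:
SELECT a.student, b.title AS course
FROM enrollments a
INNER JOIN courses b ON a.course_id = b.id

Result:
student | course    
--------+-----------
Tina    | Algebra   
Chris   | Algebra   
Helen   | Networks  
Mia     | Networks  
Victor  | Statistics
Carol   | Algebra   
Beth    | Algebra   


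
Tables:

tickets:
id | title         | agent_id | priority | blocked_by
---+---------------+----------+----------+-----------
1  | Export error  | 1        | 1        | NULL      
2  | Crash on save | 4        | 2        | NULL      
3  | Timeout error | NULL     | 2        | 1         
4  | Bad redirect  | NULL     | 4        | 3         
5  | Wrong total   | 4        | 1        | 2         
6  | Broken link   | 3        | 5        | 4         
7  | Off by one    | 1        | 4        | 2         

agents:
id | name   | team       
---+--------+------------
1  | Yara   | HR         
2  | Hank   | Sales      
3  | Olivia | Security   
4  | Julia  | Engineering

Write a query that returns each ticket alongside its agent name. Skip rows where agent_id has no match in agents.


INNER JOIN keeps only tickets rows whose agent_id matches an id in agents. Walk through each ticket:
  - ticket 1 (Export error): agent_id=1 -> matches Yara
  - ticket 2 (Crash on save): agent_id=4 -> matches Julia
  - ticket 3 (Timeout error): agent_id=NULL, no match -> dropped
  - ticket 4 (Bad redirect): agent_id=NULL, no match -> dropped
  - ticket 5 (Wrong total): agent_id=4 -> matches Julia
  - ticket 6 (Broken link): agent_id=3 -> matches Olivia
  - ticket 7 (Off by one): agent_id=1 -> matches Yara
So 2 of 7 rows are dropped.

SQL:
SELECT a.title, b.name AS agent
FROM tickets a
INNER JOIN agents b ON a.agent_id = b.id

Result:
title         | agent 
--------------+-------
Export error  | Yara  
Crash on save | Julia 
Wrong total   | Julia 
Broken link   | Olivia
Off by one    | Yara  


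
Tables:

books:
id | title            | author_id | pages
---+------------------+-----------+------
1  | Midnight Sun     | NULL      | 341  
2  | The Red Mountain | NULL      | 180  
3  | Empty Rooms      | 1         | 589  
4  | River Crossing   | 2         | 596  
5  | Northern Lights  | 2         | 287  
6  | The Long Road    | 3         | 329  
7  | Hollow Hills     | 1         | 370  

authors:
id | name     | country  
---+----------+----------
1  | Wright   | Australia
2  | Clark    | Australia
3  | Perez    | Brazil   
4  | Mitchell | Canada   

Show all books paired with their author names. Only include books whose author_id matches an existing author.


INNER JOIN keeps only books rows whose author_id matches an id in authors. Walk through each book:
  - book 1 (Midnight Sun): author_id=NULL, no match -> dropped
  - book 2 (The Red Mountain): author_id=NULL, no match -> dropped
  - book 3 (Empty Rooms): author_id=1 -> matches Wright
  - book 4 (River Crossing): author_id=2 -> matches Clark
  - book 5 (Northern Lights): author_id=2 -> matches Clark
  - book 6 (The Long Road): author_id=3 -> matches Perez
  - book 7 (Hollow Hills): author_id=1 -> matches Wright
So 2 of 7 rows are dropped.

SQL:
SELECT a.title, b.name AS author
FROM books a
INNER JOIN authors b ON a.author_id = b.id

Result:
title           | author
----------------+-------
Empty Rooms     | Wright
River Crossing  | Clark 
Northern Lights | Clark 
The Long Road   | Perez 
Hollow Hills    | Wright


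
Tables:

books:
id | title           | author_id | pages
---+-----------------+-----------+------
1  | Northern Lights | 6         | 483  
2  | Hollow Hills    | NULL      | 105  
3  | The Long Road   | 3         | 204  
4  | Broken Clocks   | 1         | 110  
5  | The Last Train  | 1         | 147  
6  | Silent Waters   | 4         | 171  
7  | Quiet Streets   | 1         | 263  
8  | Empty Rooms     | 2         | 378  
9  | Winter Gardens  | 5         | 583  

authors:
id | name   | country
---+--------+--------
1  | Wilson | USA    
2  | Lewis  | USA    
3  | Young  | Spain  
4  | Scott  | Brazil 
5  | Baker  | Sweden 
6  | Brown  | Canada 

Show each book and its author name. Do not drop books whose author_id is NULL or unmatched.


LEFT JOIN keeps every row from books (the left table); where author_id has no match in authors, the author columns become NULL. Walk through each book:
  - book 1 (Northern Lights): author_id=6 -> matches Brown
  - book 2 (Hollow Hills): author_id=NULL, no match -> kept with NULL
  - book 3 (The Long Road): author_id=3 -> matches Young
  - book 4 (Broken Clocks): author_id=1 -> matches Wilson
  - book 5 (The Last Train): author_id=1 -> matches Wilson
  - book 6 (Silent Waters): author_id=4 -> matches Scott
  - book 7 (Quiet Streets): author_id=1 -> matches Wilson
  - book 8 (Empty Rooms): author_id=2 -> matches Lewis
  - book 9 (Winter Gardens): author_id=5 -> matches Baker
All 9 rows appear; 1 has NULL author.

SQL:
SELECT a.title, b.name AS author
FROM books a
LEFT JOIN authors b ON a.author_id = b.id

Result:
title           | author
----------------+-------
Northern Lights | Brown 
Hollow Hills    | NULL  
The Long Road   | Young 
Broken Clocks   | Wilson
The Last Train  | Wilson
Silent Waters   | Scott 
Quiet Streets   | Wilson
Empty Rooms     | Lewis 
Winter Gardens  | Baker 


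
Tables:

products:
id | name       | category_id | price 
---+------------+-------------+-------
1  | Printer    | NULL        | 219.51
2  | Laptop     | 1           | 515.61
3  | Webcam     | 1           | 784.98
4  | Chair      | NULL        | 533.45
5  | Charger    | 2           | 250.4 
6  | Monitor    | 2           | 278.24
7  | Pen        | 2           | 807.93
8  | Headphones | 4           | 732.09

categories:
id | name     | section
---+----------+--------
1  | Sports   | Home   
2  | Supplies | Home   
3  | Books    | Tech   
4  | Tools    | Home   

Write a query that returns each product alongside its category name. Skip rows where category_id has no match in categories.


INNER JOIN keeps only products rows whose category_id matches an id in categories. Walk through each product:
  - product 1 (Printer): category_id=NULL, no match -> dropped
  - product 2 (Laptop): category_id=1 -> matches Sports
  - product 3 (Webcam): category_id=1 -> matches Sports
  - product 4 (Chair): category_id=NULL, no match -> dropped
  - product 5 (Charger): category_id=2 -> matches Supplies
  - product 6 (Monitor): category_id=2 -> matches Supplies
  - product 7 (Pen): category_id=2 -> matches Supplies
  - product 8 (Headphones): category_id=4 -> matches Tools
So 2 of 8 rows are dropped.

SQL:
SELECT a.name, b.name AS category
FROM products a
INNER JOIN categories b ON a.category_id = b.id

Result:
name       | category
-----------+---------
Laptop     | Sports  
Webcam     | Sports  
Charger    | Supplies
Monitor    | Supplies
Pen        | Supplies
Headphones | Tools   


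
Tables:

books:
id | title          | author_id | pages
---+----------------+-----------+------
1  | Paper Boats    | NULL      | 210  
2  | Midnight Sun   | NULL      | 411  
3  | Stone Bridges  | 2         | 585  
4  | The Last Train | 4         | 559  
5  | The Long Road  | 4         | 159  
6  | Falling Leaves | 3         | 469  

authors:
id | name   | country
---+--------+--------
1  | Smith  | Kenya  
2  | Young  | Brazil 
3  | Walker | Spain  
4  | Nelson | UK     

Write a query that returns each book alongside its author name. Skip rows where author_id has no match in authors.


INNER JOIN keeps only books rows whose author_id matches an id in authors. Walk through each book:
  - book 1 (Paper Boats): author_id=NULL, no match -> dropped
  - book 2 (Midnight Sun): author_id=NULL, no match -> dropped
  - book 3 (Stone Bridges): author_id=2 -> matches Young
  - book 4 (The Last Train): author_id=4 -> matches Nelson
  - book 5 (The Long Road): author_id=4 -> matches Nelson
  - book 6 (Falling Leaves): author_id=3 -> matches Walker
So 2 of 6 rows are dropped.

SQL:
SELECT a.title, b.name AS author
FROM books a
INNER JOIN authors b ON a.author_id = b.id

Result:
title          | author
---------------+-------
Stone Bridges  | Young 
The Last Train | Nelson
The Long Road  | Nelson
Falling Leaves | Walker


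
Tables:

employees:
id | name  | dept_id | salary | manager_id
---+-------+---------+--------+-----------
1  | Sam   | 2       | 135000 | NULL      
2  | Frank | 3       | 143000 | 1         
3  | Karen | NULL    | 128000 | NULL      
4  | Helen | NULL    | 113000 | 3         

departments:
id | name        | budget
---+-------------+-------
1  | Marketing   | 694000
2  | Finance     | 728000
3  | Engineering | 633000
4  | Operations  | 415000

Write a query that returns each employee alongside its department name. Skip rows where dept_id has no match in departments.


INNER JOIN keeps only employees rows whose dept_id matches an id in departments. Walk through each employee:
  - employee 1 (Sam): dept_id=2 -> matches Finance
  - employee 2 (Frank): dept_id=3 -> matches Engineering
  - employee 3 (Karen): dept_id=NULL, no match -> dropped
  - employee 4 (Helen): dept_id=NULL, no match -> dropped
So 2 of 4 rows are dropped.

SQL:
SELECT a.name, b.name AS department
FROM employees a
INNER JOIN departments b ON a.dept_id = b.id

Result:
name  | department 
------+------------
Sam   | Finance    
Frank | Engineering


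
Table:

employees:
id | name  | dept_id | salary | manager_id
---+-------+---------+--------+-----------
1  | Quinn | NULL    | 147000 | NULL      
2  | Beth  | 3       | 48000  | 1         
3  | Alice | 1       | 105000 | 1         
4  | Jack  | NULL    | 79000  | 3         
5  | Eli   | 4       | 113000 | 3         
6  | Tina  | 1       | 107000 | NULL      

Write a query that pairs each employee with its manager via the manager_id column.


This is a self-join: employees is joined to a second copy of itself, matching each row's manager_id to another row's id. Use LEFT JOIN so rows with manager_id=NULL are kept.
  - employee 1 (Quinn): manager_id=NULL -> NULL
  - employee 2 (Beth): manager_id=1 -> Quinn
  - employee 3 (Alice): manager_id=1 -> Quinn
  - employee 4 (Jack): manager_id=3 -> Alice
  - employee 5 (Eli): manager_id=3 -> Alice
  - employee 6 (Tina): manager_id=NULL -> NULL

SQL:
SELECT a.name AS item, b.name AS manager
FROM employees a
LEFT JOIN employees b ON a.manager_id = b.id

Result:
item  | manager
------+--------
Quinn | NULL   
Beth  | Quinn  
Alice | Quinn  
Jack  | Alice  
Eli   | Alice  
Tina  | NULL   
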